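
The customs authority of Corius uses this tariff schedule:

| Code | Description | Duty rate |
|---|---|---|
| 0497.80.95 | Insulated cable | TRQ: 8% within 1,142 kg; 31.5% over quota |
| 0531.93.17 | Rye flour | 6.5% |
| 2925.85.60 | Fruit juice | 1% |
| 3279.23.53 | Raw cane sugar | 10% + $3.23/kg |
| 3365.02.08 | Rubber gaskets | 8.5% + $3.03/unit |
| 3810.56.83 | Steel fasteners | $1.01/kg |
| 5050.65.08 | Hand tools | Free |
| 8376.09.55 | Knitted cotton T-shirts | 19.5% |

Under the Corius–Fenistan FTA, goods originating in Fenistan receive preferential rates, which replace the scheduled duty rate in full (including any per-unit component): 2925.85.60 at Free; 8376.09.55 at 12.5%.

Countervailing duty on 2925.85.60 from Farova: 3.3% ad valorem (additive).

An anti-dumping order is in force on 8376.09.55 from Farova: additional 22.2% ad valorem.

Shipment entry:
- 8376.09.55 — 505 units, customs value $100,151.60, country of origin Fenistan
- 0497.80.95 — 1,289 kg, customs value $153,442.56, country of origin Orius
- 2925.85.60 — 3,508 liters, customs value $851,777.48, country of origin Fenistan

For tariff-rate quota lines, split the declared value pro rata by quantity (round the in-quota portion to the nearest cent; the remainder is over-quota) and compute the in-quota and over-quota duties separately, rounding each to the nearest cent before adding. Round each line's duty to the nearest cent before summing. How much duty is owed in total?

Line 1 (8376.09.55, Fenistan, 505 units, $100,151.60):
Base rate for 8376.09.55 is 19.5%.
Origin Fenistan qualifies under the Corius–Fenistan agreement and 8376.09.55 is covered: preferential rate 12.5% applies instead.
The additional-duty order on 8376.09.55 targets Farova, not Fenistan; it does not apply.
Duty = $100,151.60 × 12.5% = $12,518.95.
Line 2 (0497.80.95, Orius, 1,289 kg, $153,442.56):
Code 0497.80.95 is under a tariff-rate quota (threshold 1,142 kg). In-quota: 1,142 kg at 8%; over-quota: 147 kg at 31.5%.
Pro-rata value split: in-quota = $153,442.56 × 1,142/1,289 = $135,943.68; over-quota = $153,442.56 − $135,943.68 = $17,498.88.
In-quota duty = $135,943.68 × 8% = $10,875.49. Over-quota duty = $17,498.88 × 31.5% = $5,512.15.
Line duty = $10,875.49 + $5,512.15 = $16,387.64.
Line 3 (2925.85.60, Fenistan, 3,508 liters, $851,777.48):
Base rate for 2925.85.60 is 1%.
Origin Fenistan qualifies under the Corius–Fenistan agreement and 2925.85.60 is covered: preferential rate Free applies instead.
The additional-duty order on 2925.85.60 targets Farova, not Fenistan; it does not apply.
Duty = $851,777.48 × 0% = $0.00.
Total = $12,518.95 + $16,387.64 + $0.00 = $28,906.59.

$28,906.59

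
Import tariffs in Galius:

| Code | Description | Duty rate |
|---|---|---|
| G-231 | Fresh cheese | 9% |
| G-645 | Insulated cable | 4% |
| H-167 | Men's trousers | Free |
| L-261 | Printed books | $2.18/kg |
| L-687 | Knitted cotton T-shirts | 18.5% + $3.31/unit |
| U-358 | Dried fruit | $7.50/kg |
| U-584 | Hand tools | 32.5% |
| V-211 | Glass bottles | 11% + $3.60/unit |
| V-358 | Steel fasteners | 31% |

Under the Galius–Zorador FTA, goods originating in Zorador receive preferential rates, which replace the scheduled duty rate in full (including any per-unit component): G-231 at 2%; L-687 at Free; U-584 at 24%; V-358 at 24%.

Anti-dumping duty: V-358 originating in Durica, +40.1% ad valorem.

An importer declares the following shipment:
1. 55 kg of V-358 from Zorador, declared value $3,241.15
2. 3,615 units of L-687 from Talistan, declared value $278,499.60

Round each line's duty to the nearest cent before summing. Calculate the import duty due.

Line 1 (V-358, Zorador, 55 kg, $3,241.15):
Base rate for V-358 is 31%.
Origin Zorador qualifies under the Galius–Zorador agreement and V-358 is covered: preferential rate 24% applies instead.
The additional-duty order on V-358 targets Durica, not Zorador; it does not apply.
Duty = $3,241.15 × 24% = $777.88.
Line 2 (L-687, Talistan, 3,615 units, $278,499.60):
Base rate for L-687 is 18.5% + $3.31/unit.
L-687 has an FTA preferential rate, but origin Talistan is not Zorador; base rate stands.
Duty = $278,499.60 × 18.5% + 3,615 × $3.31 = $63,488.08.
Total = $777.88 + $63,488.08 = $64,265.96.

$64,265.96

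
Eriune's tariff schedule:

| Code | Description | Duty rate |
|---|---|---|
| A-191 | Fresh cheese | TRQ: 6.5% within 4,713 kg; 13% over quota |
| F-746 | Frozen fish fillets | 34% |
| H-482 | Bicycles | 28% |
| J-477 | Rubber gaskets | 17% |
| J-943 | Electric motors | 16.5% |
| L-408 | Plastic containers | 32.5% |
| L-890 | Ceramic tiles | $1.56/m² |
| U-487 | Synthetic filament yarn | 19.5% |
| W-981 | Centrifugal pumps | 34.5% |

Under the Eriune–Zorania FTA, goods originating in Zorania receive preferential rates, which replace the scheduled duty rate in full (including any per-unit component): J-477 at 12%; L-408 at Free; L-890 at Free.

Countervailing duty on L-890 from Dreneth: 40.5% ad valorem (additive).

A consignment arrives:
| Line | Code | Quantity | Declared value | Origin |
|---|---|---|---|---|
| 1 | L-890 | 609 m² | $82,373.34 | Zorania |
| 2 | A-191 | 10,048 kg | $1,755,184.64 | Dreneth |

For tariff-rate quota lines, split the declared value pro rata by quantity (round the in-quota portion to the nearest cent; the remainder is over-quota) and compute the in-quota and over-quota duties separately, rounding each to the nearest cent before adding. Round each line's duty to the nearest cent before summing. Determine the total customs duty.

$174,661.65

Line 1 (L-890, Zorania, 609 m², $82,373.34):
Base rate for L-890 is $1.56/m².
Origin Zorania qualifies under the Eriune–Zorania agreement and L-890 is covered: preferential rate Free applies instead.
The additional-duty order on L-890 targets Dreneth, not Zorania; it does not apply.
Duty = $82,373.34 × 0% = $0.00.
Line 2 (A-191, Dreneth, 10,048 kg, $1,755,184.64):
Code A-191 is under a tariff-rate quota (threshold 4,713 kg). In-quota: 4,713 kg at 6.5%; over-quota: 5,335 kg at 13%.
Pro-rata value split: in-quota = $1,755,184.64 × 4,713/10,048 = $823,266.84; over-quota = $1,755,184.64 − $823,266.84 = $931,917.80.
In-quota duty = $823,266.84 × 6.5% = $53,512.34. Over-quota duty = $931,917.80 × 13% = $121,149.31.
Line duty = $53,512.34 + $121,149.31 = $174,661.65.
Total = $0.00 + $174,661.65 = $174,661.65.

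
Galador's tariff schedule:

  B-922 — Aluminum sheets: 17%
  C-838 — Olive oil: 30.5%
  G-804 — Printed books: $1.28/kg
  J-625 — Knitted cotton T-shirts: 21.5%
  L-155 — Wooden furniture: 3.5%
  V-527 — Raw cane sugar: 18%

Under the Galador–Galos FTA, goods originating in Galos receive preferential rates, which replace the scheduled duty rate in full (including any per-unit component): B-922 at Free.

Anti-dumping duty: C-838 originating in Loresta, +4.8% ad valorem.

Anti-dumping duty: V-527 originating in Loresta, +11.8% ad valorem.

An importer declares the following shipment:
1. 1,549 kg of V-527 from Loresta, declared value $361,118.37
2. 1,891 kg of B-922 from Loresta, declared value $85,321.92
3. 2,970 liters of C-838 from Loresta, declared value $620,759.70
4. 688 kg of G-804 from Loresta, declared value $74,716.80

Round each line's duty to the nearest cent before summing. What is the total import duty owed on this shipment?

Line 1 (V-527, Loresta, 1,549 kg, $361,118.37):
Base rate for V-527 is 18%.
Additional duty on V-527 from Loresta: +11.8%. Applied ad valorem rate: 18% + 11.8% = 29.8%.
Duty = $361,118.37 × 29.8% = $107,613.27.
Line 2 (B-922, Loresta, 1,891 kg, $85,321.92):
Base rate for B-922 is 17%.
B-922 has an FTA preferential rate, but origin Loresta is not Galos; base rate stands.
Duty = $85,321.92 × 17% = $14,504.73.
Line 3 (C-838, Loresta, 2,970 liters, $620,759.70):
Base rate for C-838 is 30.5%.
Additional duty on C-838 from Loresta: +4.8%. Applied ad valorem rate: 30.5% + 4.8% = 35.3%.
Duty = $620,759.70 × 35.3% = $219,128.17.
Line 4 (G-804, Loresta, 688 kg, $74,716.80):
Base rate for G-804 is $1.28/kg.
Duty = 688 × $1.28 = $880.64.
Total = $107,613.27 + $14,504.73 + $219,128.17 + $880.64 = $342,126.81.

$342,126.81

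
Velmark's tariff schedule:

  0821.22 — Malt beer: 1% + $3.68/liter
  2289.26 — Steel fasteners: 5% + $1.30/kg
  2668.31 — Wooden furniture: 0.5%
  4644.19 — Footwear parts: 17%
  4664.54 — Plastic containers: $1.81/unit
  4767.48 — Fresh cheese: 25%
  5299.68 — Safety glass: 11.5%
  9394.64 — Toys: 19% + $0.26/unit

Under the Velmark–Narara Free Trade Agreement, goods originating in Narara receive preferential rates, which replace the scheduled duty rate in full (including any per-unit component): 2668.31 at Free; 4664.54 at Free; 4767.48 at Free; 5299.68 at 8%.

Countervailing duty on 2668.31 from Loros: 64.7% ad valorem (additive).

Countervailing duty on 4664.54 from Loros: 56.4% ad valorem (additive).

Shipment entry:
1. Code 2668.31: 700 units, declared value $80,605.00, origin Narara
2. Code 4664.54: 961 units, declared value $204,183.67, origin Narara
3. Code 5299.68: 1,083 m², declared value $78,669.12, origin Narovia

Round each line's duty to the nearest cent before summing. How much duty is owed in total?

$9,046.95

Line 1 (2668.31, Narara, 700 units, $80,605.00):
Base rate for 2668.31 is 0.5%.
Origin Narara qualifies under the Velmark–Narara agreement and 2668.31 is covered: preferential rate Free applies instead.
The additional-duty order on 2668.31 targets Loros, not Narara; it does not apply.
Duty = $80,605.00 × 0% = $0.00.
Line 2 (4664.54, Narara, 961 units, $204,183.67):
Base rate for 4664.54 is $1.81/unit.
Origin Narara qualifies under the Velmark–Narara agreement and 4664.54 is covered: preferential rate Free applies instead.
The additional-duty order on 4664.54 targets Loros, not Narara; it does not apply.
Duty = $204,183.67 × 0% = $0.00.
Line 3 (5299.68, Narovia, 1,083 m², $78,669.12):
Base rate for 5299.68 is 11.5%.
5299.68 has an FTA preferential rate, but origin Narovia is not Narara; base rate stands.
Duty = $78,669.12 × 11.5% = $9,046.95.
Total = $0.00 + $0.00 + $9,046.95 = $9,046.95.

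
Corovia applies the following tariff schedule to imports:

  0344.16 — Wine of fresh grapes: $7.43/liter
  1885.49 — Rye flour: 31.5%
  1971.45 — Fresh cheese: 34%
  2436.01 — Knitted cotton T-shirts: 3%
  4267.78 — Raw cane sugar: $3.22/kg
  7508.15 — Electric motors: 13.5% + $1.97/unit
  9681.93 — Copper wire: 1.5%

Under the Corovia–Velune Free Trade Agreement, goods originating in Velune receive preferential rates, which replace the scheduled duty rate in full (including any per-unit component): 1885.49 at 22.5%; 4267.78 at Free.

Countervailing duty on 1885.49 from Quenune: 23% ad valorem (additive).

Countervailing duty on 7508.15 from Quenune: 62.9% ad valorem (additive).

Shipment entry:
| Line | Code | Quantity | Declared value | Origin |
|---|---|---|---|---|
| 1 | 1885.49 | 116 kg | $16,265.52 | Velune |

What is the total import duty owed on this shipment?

$3,659.74

Line 1 (1885.49, Velune, 116 kg, $16,265.52):
Base rate for 1885.49 is 31.5%.
Origin Velune qualifies under the Corovia–Velune agreement and 1885.49 is covered: preferential rate 22.5% applies instead.
The additional-duty order on 1885.49 targets Quenune, not Velune; it does not apply.
Duty = $16,265.52 × 22.5% = $3,659.74.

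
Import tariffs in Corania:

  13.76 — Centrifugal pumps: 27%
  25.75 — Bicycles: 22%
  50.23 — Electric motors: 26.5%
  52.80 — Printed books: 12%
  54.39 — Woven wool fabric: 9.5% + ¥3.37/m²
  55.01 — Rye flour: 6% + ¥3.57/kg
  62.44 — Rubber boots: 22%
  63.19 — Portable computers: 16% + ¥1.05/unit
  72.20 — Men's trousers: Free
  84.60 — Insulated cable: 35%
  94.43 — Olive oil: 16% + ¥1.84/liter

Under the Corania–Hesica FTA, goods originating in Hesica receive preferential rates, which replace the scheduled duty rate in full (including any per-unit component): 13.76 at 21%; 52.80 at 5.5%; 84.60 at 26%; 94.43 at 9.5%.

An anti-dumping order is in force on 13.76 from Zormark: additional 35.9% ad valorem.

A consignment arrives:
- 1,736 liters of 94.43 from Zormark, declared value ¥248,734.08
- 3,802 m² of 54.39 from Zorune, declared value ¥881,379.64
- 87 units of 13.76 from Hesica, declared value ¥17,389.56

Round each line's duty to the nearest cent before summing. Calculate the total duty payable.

Line 1 (94.43, Zormark, 1,736 liters, ¥248,734.08):
Base rate for 94.43 is 16% + ¥1.84/liter.
94.43 has an FTA preferential rate, but origin Zormark is not Hesica; base rate stands.
Duty = ¥248,734.08 × 16% + 1,736 × ¥1.84 = ¥42,991.69.
Line 2 (54.39, Zorune, 3,802 m², ¥881,379.64):
Base rate for 54.39 is 9.5% + ¥3.37/m².
Duty = ¥881,379.64 × 9.5% + 3,802 × ¥3.37 = ¥96,543.81.
Line 3 (13.76, Hesica, 87 units, ¥17,389.56):
Base rate for 13.76 is 27%.
Origin Hesica qualifies under the Corania–Hesica agreement and 13.76 is covered: preferential rate 21% applies instead.
The additional-duty order on 13.76 targets Zormark, not Hesica; it does not apply.
Duty = ¥17,389.56 × 21% = ¥3,651.81.
Total = ¥42,991.69 + ¥96,543.81 + ¥3,651.81 = ¥143,187.31.

¥143,187.31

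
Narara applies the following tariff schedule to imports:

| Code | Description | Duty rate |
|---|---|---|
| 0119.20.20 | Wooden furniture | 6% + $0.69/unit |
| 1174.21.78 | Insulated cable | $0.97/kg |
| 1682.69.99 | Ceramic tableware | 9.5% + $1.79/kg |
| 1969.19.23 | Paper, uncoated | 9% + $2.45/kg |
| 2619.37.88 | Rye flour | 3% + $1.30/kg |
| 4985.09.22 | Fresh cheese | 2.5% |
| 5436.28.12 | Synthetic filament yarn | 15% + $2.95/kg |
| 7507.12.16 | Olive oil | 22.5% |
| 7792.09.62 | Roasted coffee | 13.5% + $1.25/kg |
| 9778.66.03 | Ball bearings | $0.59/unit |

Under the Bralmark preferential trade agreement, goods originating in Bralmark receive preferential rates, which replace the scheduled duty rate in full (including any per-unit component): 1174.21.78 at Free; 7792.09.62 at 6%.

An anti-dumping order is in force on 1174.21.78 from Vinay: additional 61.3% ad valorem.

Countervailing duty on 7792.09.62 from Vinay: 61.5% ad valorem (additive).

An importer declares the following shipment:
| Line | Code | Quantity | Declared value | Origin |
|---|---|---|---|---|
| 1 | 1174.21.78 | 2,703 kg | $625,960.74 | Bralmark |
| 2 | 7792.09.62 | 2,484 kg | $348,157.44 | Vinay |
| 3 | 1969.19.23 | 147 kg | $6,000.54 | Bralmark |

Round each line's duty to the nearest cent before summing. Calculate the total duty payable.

Line 1 (1174.21.78, Bralmark, 2,703 kg, $625,960.74):
Base rate for 1174.21.78 is $0.97/kg.
Origin Bralmark qualifies under the Narara–Bralmark agreement and 1174.21.78 is covered: preferential rate Free applies instead.
The additional-duty order on 1174.21.78 targets Vinay, not Bralmark; it does not apply.
Duty = $625,960.74 × 0% = $0.00.
Line 2 (7792.09.62, Vinay, 2,484 kg, $348,157.44):
Base rate for 7792.09.62 is 13.5% + $1.25/kg.
7792.09.62 has an FTA preferential rate, but origin Vinay is not Bralmark; base rate stands.
Additional duty on 7792.09.62 from Vinay: +61.5%. Applied ad valorem rate: 13.5% + 61.5% = 75%.
Duty = $348,157.44 × 75% + 2,484 × $1.25 = $264,223.08.
Line 3 (1969.19.23, Bralmark, 147 kg, $6,000.54):
Base rate for 1969.19.23 is 9% + $2.45/kg.
Origin Bralmark is the FTA partner but 1969.19.23 is not on the preference list; base rate stands.
Duty = $6,000.54 × 9% + 147 × $2.45 = $900.20.
Total = $0.00 + $264,223.08 + $900.20 = $265,123.28.

$265,123.28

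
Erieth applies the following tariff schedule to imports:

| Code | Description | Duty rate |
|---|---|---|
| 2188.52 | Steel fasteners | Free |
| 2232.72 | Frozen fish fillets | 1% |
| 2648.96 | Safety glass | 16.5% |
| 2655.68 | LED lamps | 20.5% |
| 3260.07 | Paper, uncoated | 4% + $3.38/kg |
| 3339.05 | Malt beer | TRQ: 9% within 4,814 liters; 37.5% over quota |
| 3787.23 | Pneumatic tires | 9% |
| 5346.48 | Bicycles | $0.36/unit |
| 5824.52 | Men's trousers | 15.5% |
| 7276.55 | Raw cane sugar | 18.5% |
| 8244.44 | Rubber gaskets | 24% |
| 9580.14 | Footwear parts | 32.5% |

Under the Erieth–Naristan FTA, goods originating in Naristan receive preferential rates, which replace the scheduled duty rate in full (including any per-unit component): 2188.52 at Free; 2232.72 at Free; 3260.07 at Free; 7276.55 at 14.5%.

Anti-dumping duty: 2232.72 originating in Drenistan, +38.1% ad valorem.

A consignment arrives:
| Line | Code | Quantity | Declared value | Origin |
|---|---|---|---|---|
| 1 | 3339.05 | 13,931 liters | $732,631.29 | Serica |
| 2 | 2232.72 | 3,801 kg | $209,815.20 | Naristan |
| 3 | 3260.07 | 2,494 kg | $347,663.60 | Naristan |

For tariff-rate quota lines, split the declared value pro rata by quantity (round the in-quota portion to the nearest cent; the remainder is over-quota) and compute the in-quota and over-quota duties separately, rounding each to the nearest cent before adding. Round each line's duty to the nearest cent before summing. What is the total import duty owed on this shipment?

Line 1 (3339.05, Serica, 13,931 liters, $732,631.29):
Code 3339.05 is under a tariff-rate quota (threshold 4,814 liters). In-quota: 4,814 liters at 9%; over-quota: 9,117 liters at 37.5%.
Pro-rata value split: in-quota = $732,631.29 × 4,814/13,931 = $253,168.26; over-quota = $732,631.29 − $253,168.26 = $479,463.03.
In-quota duty = $253,168.26 × 9% = $22,785.14. Over-quota duty = $479,463.03 × 37.5% = $179,798.64.
Line duty = $22,785.14 + $179,798.64 = $202,583.78.
Line 2 (2232.72, Naristan, 3,801 kg, $209,815.20):
Base rate for 2232.72 is 1%.
Origin Naristan qualifies under the Erieth–Naristan agreement and 2232.72 is covered: preferential rate Free applies instead.
The additional-duty order on 2232.72 targets Drenistan, not Naristan; it does not apply.
Duty = $209,815.20 × 0% = $0.00.
Line 3 (3260.07, Naristan, 2,494 kg, $347,663.60):
Base rate for 3260.07 is 4% + $3.38/kg.
Origin Naristan qualifies under the Erieth–Naristan agreement and 3260.07 is covered: preferential rate Free applies instead.
Duty = $347,663.60 × 0% = $0.00.
Total = $202,583.78 + $0.00 + $0.00 = $202,583.78.

$202,583.78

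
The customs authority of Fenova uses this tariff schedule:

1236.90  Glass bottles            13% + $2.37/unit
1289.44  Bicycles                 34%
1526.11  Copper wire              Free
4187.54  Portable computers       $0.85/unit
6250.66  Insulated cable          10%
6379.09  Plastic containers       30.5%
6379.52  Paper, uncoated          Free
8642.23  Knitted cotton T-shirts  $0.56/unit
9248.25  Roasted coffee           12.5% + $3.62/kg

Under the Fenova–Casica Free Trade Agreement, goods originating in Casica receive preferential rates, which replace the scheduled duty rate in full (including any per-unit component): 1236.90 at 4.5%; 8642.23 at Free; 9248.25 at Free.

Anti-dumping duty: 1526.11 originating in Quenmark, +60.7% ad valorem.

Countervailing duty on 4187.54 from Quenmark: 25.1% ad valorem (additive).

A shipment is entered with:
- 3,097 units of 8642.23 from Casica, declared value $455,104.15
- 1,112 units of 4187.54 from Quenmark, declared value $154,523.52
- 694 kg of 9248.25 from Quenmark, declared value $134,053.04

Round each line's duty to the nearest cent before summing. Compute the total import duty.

Line 1 (8642.23, Casica, 3,097 units, $455,104.15):
Base rate for 8642.23 is $0.56/unit.
Origin Casica qualifies under the Fenova–Casica agreement and 8642.23 is covered: preferential rate Free applies instead.
Duty = $455,104.15 × 0% = $0.00.
Line 2 (4187.54, Quenmark, 1,112 units, $154,523.52):
Base rate for 4187.54 is $0.85/unit.
Additional duty on 4187.54 from Quenmark: +25.1% ad valorem. Applied ad valorem rate = 25.1%.
Duty = $154,523.52 × 25.1% + 1,112 × $0.85 = $39,730.60.
Line 3 (9248.25, Quenmark, 694 kg, $134,053.04):
Base rate for 9248.25 is 12.5% + $3.62/kg.
9248.25 has an FTA preferential rate, but origin Quenmark is not Casica; base rate stands.
Duty = $134,053.04 × 12.5% + 694 × $3.62 = $19,268.91.
Total = $0.00 + $39,730.60 + $19,268.91 = $58,999.51.

$58,999.51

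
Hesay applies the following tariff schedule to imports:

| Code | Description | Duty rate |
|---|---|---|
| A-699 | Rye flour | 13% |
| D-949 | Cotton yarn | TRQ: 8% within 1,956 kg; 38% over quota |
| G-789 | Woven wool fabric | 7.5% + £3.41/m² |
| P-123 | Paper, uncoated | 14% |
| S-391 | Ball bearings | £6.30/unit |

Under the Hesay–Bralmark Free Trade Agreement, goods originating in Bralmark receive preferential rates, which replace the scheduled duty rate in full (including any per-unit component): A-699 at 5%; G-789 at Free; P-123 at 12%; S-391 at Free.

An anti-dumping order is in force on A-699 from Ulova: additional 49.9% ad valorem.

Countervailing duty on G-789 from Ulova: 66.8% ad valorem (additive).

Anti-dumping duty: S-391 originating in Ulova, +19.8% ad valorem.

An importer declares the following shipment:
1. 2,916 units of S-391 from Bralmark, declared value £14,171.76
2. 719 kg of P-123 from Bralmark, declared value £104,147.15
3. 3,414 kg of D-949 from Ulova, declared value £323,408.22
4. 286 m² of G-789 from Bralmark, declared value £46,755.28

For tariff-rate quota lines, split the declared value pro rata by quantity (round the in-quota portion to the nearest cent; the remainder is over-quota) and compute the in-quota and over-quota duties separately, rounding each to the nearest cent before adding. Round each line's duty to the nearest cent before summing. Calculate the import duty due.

£79,805.22

Line 1 (S-391, Bralmark, 2,916 units, £14,171.76):
Base rate for S-391 is £6.30/unit.
Origin Bralmark qualifies under the Hesay–Bralmark agreement and S-391 is covered: preferential rate Free applies instead.
The additional-duty order on S-391 targets Ulova, not Bralmark; it does not apply.
Duty = £14,171.76 × 0% = £0.00.
Line 2 (P-123, Bralmark, 719 kg, £104,147.15):
Base rate for P-123 is 14%.
Origin Bralmark qualifies under the Hesay–Bralmark agreement and P-123 is covered: preferential rate 12% applies instead.
Duty = £104,147.15 × 12% = £12,497.66.
Line 3 (D-949, Ulova, 3,414 kg, £323,408.22):
Code D-949 is under a tariff-rate quota (threshold 1,956 kg). In-quota: 1,956 kg at 8%; over-quota: 1,458 kg at 38%.
Pro-rata value split: in-quota = £323,408.22 × 1,956/3,414 = £185,291.88; over-quota = £323,408.22 − £185,291.88 = £138,116.34.
In-quota duty = £185,291.88 × 8% = £14,823.35. Over-quota duty = £138,116.34 × 38% = £52,484.21.
Line duty = £14,823.35 + £52,484.21 = £67,307.56.
Line 4 (G-789, Bralmark, 286 m², £46,755.28):
Base rate for G-789 is 7.5% + £3.41/m².
Origin Bralmark qualifies under the Hesay–Bralmark agreement and G-789 is covered: preferential rate Free applies instead.
The additional-duty order on G-789 targets Ulova, not Bralmark; it does not apply.
Duty = £46,755.28 × 0% = £0.00.
Total = £0.00 + £12,497.66 + £67,307.56 + £0.00 = £79,805.22.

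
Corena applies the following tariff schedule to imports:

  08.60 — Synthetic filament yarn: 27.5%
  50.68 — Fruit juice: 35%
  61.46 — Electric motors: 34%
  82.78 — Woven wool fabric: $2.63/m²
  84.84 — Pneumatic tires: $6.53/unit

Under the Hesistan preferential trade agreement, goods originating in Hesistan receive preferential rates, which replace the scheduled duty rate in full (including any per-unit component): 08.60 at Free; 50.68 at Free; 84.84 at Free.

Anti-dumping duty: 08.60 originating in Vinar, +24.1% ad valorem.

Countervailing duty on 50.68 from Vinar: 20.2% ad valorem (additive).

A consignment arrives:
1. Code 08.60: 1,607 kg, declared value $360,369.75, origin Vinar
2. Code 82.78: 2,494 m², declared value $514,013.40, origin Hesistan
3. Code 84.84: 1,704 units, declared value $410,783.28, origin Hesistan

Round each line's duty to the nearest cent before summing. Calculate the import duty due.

$192,510.01

Line 1 (08.60, Vinar, 1,607 kg, $360,369.75):
Base rate for 08.60 is 27.5%.
08.60 has an FTA preferential rate, but origin Vinar is not Hesistan; base rate stands.
Additional duty on 08.60 from Vinar: +24.1%. Applied ad valorem rate: 27.5% + 24.1% = 51.6%.
Duty = $360,369.75 × 51.6% = $185,950.79.
Line 2 (82.78, Hesistan, 2,494 m², $514,013.40):
Base rate for 82.78 is $2.63/m².
Origin Hesistan is the FTA partner but 82.78 is not on the preference list; base rate stands.
Duty = 2,494 × $2.63 = $6,559.22.
Line 3 (84.84, Hesistan, 1,704 units, $410,783.28):
Base rate for 84.84 is $6.53/unit.
Origin Hesistan qualifies under the Corena–Hesistan agreement and 84.84 is covered: preferential rate Free applies instead.
Duty = $410,783.28 × 0% = $0.00.
Total = $185,950.79 + $6,559.22 + $0.00 = $192,510.01.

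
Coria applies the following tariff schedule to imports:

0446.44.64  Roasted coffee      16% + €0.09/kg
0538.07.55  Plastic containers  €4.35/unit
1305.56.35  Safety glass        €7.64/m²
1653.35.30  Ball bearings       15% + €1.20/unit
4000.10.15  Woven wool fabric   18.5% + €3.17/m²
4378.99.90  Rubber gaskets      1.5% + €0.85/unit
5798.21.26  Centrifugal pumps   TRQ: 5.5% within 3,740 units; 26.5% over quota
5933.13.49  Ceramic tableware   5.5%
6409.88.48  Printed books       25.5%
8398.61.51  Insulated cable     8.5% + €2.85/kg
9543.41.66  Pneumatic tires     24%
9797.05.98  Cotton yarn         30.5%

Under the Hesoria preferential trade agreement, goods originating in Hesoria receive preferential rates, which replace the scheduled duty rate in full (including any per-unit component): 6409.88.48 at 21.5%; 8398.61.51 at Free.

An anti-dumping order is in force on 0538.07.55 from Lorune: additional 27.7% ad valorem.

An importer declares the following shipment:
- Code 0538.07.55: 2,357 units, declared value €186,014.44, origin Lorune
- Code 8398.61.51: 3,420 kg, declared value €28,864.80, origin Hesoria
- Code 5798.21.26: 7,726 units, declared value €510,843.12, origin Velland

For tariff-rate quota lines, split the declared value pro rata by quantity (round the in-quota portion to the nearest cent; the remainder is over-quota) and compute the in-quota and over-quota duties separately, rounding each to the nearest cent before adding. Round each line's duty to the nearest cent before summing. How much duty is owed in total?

Line 1 (0538.07.55, Lorune, 2,357 units, €186,014.44):
Base rate for 0538.07.55 is €4.35/unit.
Additional duty on 0538.07.55 from Lorune: +27.7% ad valorem. Applied ad valorem rate = 27.7%.
Duty = €186,014.44 × 27.7% + 2,357 × €4.35 = €61,778.95.
Line 2 (8398.61.51, Hesoria, 3,420 kg, €28,864.80):
Base rate for 8398.61.51 is 8.5% + €2.85/kg.
Origin Hesoria qualifies under the Coria–Hesoria agreement and 8398.61.51 is covered: preferential rate Free applies instead.
Duty = €28,864.80 × 0% = €0.00.
Line 3 (5798.21.26, Velland, 7,726 units, €510,843.12):
Code 5798.21.26 is under a tariff-rate quota (threshold 3,740 units). In-quota: 3,740 units at 5.5%; over-quota: 3,986 units at 26.5%.
Pro-rata value split: in-quota = €510,843.12 × 3,740/7,726 = €247,288.80; over-quota = €510,843.12 − €247,288.80 = €263,554.32.
In-quota duty = €247,288.80 × 5.5% = €13,600.88. Over-quota duty = €263,554.32 × 26.5% = €69,841.89.
Line duty = €13,600.88 + €69,841.89 = €83,442.77.
Total = €61,778.95 + €0.00 + €83,442.77 = €145,221.72.

€145,221.72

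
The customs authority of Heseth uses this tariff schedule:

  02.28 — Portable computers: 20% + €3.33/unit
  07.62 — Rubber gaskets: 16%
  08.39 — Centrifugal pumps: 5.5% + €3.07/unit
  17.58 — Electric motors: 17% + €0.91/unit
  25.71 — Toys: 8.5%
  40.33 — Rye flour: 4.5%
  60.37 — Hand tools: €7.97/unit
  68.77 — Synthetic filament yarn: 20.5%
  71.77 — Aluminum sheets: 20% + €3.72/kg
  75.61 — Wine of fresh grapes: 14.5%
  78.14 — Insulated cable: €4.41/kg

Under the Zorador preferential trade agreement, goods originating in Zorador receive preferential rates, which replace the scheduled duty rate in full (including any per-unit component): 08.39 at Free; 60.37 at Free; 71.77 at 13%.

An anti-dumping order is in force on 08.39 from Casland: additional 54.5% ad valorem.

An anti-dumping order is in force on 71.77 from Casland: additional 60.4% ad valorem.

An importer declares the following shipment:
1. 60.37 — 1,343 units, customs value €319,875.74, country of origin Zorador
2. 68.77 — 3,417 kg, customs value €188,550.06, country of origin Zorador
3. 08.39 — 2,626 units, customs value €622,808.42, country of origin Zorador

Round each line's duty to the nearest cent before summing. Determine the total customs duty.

€38,652.76

Line 1 (60.37, Zorador, 1,343 units, €319,875.74):
Base rate for 60.37 is €7.97/unit.
Origin Zorador qualifies under the Heseth–Zorador agreement and 60.37 is covered: preferential rate Free applies instead.
Duty = €319,875.74 × 0% = €0.00.
Line 2 (68.77, Zorador, 3,417 kg, €188,550.06):
Base rate for 68.77 is 20.5%.
Origin Zorador is the FTA partner but 68.77 is not on the preference list; base rate stands.
Duty = €188,550.06 × 20.5% = €38,652.76.
Line 3 (08.39, Zorador, 2,626 units, €622,808.42):
Base rate for 08.39 is 5.5% + €3.07/unit.
Origin Zorador qualifies under the Heseth–Zorador agreement and 08.39 is covered: preferential rate Free applies instead.
The additional-duty order on 08.39 targets Casland, not Zorador; it does not apply.
Duty = €622,808.42 × 0% = €0.00.
Total = €0.00 + €38,652.76 + €0.00 = €38,652.76.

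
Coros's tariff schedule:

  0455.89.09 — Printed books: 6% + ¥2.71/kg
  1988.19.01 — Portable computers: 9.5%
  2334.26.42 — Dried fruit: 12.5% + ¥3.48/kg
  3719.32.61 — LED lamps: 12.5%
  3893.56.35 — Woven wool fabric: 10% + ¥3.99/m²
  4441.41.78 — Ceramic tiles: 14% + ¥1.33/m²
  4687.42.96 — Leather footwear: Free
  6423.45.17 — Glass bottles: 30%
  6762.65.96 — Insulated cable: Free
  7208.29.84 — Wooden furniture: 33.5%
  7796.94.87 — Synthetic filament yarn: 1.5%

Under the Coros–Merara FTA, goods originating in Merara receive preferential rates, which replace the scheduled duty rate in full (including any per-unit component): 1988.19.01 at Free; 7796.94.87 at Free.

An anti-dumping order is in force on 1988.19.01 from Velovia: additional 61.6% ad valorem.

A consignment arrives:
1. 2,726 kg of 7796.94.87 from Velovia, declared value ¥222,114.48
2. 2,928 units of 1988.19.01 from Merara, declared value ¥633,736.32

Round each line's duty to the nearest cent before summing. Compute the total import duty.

Line 1 (7796.94.87, Velovia, 2,726 kg, ¥222,114.48):
Base rate for 7796.94.87 is 1.5%.
7796.94.87 has an FTA preferential rate, but origin Velovia is not Merara; base rate stands.
Duty = ¥222,114.48 × 1.5% = ¥3,331.72.
Line 2 (1988.19.01, Merara, 2,928 units, ¥633,736.32):
Base rate for 1988.19.01 is 9.5%.
Origin Merara qualifies under the Coros–Merara agreement and 1988.19.01 is covered: preferential rate Free applies instead.
The additional-duty order on 1988.19.01 targets Velovia, not Merara; it does not apply.
Duty = ¥633,736.32 × 0% = ¥0.00.
Total = ¥3,331.72 + ¥0.00 = ¥3,331.72.

¥3,331.72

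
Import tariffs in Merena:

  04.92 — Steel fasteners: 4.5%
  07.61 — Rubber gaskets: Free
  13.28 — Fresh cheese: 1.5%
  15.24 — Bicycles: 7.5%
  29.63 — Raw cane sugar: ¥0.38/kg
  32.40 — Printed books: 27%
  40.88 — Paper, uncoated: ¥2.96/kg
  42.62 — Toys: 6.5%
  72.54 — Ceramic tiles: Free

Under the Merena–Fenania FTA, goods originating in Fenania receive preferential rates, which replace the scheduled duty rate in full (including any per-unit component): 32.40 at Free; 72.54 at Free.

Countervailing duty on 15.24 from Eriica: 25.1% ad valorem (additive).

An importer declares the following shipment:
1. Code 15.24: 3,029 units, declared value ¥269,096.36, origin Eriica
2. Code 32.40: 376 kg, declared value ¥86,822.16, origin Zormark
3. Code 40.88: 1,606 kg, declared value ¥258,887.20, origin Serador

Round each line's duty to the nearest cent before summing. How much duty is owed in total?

¥115,921.15

Line 1 (15.24, Eriica, 3,029 units, ¥269,096.36):
Base rate for 15.24 is 7.5%.
Additional duty on 15.24 from Eriica: +25.1%. Applied ad valorem rate: 7.5% + 25.1% = 32.6%.
Duty = ¥269,096.36 × 32.6% = ¥87,725.41.
Line 2 (32.40, Zormark, 376 kg, ¥86,822.16):
Base rate for 32.40 is 27%.
32.40 has an FTA preferential rate, but origin Zormark is not Fenania; base rate stands.
Duty = ¥86,822.16 × 27% = ¥23,441.98.
Line 3 (40.88, Serador, 1,606 kg, ¥258,887.20):
Base rate for 40.88 is ¥2.96/kg.
Duty = 1,606 × ¥2.96 = ¥4,753.76.
Total = ¥87,725.41 + ¥23,441.98 + ¥4,753.76 = ¥115,921.15.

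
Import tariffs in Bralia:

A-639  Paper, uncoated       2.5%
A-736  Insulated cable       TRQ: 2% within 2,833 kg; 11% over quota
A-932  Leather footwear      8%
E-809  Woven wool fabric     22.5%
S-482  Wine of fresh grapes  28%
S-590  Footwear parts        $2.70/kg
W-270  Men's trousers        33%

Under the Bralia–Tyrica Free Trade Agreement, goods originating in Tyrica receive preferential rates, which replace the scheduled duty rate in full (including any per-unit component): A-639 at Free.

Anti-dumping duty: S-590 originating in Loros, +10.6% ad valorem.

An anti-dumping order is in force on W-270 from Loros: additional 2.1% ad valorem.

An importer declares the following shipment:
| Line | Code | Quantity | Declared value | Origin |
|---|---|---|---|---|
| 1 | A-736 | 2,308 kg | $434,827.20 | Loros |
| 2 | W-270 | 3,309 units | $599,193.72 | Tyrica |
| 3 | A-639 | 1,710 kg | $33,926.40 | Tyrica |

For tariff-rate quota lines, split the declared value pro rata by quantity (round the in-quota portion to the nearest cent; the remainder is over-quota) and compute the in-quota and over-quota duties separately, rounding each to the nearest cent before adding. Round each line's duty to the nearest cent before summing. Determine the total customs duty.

$206,430.47

Line 1 (A-736, Loros, 2,308 kg, $434,827.20):
Code A-736 is under a tariff-rate quota (threshold 2,833 kg). Quantity 2,308 kg is within the quota, so the in-quota rate 2% applies to the full value.
Duty = $434,827.20 × 2% = $8,696.54.
Line 2 (W-270, Tyrica, 3,309 units, $599,193.72):
Base rate for W-270 is 33%.
Origin Tyrica is the FTA partner but W-270 is not on the preference list; base rate stands.
The additional-duty order on W-270 targets Loros, not Tyrica; it does not apply.
Duty = $599,193.72 × 33% = $197,733.93.
Line 3 (A-639, Tyrica, 1,710 kg, $33,926.40):
Base rate for A-639 is 2.5%.
Origin Tyrica qualifies under the Bralia–Tyrica agreement and A-639 is covered: preferential rate Free applies instead.
Duty = $33,926.40 × 0% = $0.00.
Total = $8,696.54 + $197,733.93 + $0.00 = $206,430.47.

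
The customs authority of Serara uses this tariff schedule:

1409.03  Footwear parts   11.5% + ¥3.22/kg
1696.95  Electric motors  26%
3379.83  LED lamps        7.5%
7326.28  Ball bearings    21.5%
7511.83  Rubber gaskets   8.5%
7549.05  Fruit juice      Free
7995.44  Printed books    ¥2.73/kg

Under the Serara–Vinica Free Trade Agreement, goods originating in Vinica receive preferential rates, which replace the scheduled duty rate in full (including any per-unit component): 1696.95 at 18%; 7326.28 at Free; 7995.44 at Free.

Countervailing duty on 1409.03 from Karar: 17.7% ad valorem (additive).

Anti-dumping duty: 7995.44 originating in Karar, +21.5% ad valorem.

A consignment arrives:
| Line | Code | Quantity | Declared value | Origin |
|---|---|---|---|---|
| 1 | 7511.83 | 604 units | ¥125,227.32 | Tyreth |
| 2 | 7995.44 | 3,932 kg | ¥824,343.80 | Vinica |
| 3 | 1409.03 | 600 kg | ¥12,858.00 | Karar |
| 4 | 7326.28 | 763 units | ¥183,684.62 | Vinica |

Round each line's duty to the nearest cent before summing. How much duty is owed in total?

Line 1 (7511.83, Tyreth, 604 units, ¥125,227.32):
Base rate for 7511.83 is 8.5%.
Duty = ¥125,227.32 × 8.5% = ¥10,644.32.
Line 2 (7995.44, Vinica, 3,932 kg, ¥824,343.80):
Base rate for 7995.44 is ¥2.73/kg.
Origin Vinica qualifies under the Serara–Vinica agreement and 7995.44 is covered: preferential rate Free applies instead.
The additional-duty order on 7995.44 targets Karar, not Vinica; it does not apply.
Duty = ¥824,343.80 × 0% = ¥0.00.
Line 3 (1409.03, Karar, 600 kg, ¥12,858.00):
Base rate for 1409.03 is 11.5% + ¥3.22/kg.
Additional duty on 1409.03 from Karar: +17.7%. Applied ad valorem rate: 11.5% + 17.7% = 29.2%.
Duty = ¥12,858.00 × 29.2% + 600 × ¥3.22 = ¥5,686.54.
Line 4 (7326.28, Vinica, 763 units, ¥183,684.62):
Base rate for 7326.28 is 21.5%.
Origin Vinica qualifies under the Serara–Vinica agreement and 7326.28 is covered: preferential rate Free applies instead.
Duty = ¥183,684.62 × 0% = ¥0.00.
Total = ¥10,644.32 + ¥0.00 + ¥5,686.54 + ¥0.00 = ¥16,330.86.

¥16,330.86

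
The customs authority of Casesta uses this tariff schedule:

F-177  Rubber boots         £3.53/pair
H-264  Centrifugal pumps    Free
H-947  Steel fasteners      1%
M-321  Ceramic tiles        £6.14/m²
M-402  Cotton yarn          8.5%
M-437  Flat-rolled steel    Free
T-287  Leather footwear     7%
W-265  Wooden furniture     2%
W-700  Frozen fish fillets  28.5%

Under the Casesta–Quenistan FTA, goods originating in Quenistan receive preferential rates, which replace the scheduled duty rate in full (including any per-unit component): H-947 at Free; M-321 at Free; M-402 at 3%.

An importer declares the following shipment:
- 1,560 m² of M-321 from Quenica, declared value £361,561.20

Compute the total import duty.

Line 1 (M-321, Quenica, 1,560 m², £361,561.20):
Base rate for M-321 is £6.14/m².
M-321 has an FTA preferential rate, but origin Quenica is not Quenistan; base rate stands.
Duty = 1,560 × £6.14 = £9,578.40.

£9,578.40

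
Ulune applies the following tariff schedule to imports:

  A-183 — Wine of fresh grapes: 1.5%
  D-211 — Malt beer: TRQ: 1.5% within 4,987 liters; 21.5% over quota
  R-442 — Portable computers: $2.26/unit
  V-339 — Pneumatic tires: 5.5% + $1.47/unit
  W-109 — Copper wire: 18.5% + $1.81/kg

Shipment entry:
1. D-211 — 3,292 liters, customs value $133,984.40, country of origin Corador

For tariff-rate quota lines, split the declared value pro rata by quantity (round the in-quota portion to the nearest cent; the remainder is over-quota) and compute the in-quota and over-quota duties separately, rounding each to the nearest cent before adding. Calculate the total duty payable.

Line 1 (D-211, Corador, 3,292 liters, $133,984.40):
Code D-211 is under a tariff-rate quota (threshold 4,987 liters). Quantity 3,292 liters is within the quota, so the in-quota rate 1.5% applies to the full value.
Duty = $133,984.40 × 1.5% = $2,009.77.

$2,009.77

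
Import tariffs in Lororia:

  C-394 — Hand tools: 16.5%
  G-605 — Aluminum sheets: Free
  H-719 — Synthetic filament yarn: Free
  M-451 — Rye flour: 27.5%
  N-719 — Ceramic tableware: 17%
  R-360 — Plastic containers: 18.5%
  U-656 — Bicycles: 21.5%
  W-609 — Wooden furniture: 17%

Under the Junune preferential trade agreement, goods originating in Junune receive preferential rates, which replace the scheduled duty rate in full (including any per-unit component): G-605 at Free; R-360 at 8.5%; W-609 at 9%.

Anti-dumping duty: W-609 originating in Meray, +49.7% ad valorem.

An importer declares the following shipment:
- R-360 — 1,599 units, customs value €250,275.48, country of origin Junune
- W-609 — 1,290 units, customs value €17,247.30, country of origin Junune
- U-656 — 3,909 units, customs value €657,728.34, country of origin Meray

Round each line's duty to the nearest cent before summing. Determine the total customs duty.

Line 1 (R-360, Junune, 1,599 units, €250,275.48):
Base rate for R-360 is 18.5%.
Origin Junune qualifies under the Lororia–Junune agreement and R-360 is covered: preferential rate 8.5% applies instead.
Duty = €250,275.48 × 8.5% = €21,273.42.
Line 2 (W-609, Junune, 1,290 units, €17,247.30):
Base rate for W-609 is 17%.
Origin Junune qualifies under the Lororia–Junune agreement and W-609 is covered: preferential rate 9% applies instead.
The additional-duty order on W-609 targets Meray, not Junune; it does not apply.
Duty = €17,247.30 × 9% = €1,552.26.
Line 3 (U-656, Meray, 3,909 units, €657,728.34):
Base rate for U-656 is 21.5%.
Duty = €657,728.34 × 21.5% = €141,411.59.
Total = €21,273.42 + €1,552.26 + €141,411.59 = €164,237.27.

€164,237.27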